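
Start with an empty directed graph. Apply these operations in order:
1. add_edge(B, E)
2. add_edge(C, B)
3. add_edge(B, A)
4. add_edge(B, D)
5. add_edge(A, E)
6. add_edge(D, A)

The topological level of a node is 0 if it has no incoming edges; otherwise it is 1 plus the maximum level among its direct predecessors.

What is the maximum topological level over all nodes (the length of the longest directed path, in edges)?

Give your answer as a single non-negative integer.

Op 1: add_edge(B, E). Edges now: 1
Op 2: add_edge(C, B). Edges now: 2
Op 3: add_edge(B, A). Edges now: 3
Op 4: add_edge(B, D). Edges now: 4
Op 5: add_edge(A, E). Edges now: 5
Op 6: add_edge(D, A). Edges now: 6
Compute levels (Kahn BFS):
  sources (in-degree 0): C
  process C: level=0
    C->B: in-degree(B)=0, level(B)=1, enqueue
  process B: level=1
    B->A: in-degree(A)=1, level(A)>=2
    B->D: in-degree(D)=0, level(D)=2, enqueue
    B->E: in-degree(E)=1, level(E)>=2
  process D: level=2
    D->A: in-degree(A)=0, level(A)=3, enqueue
  process A: level=3
    A->E: in-degree(E)=0, level(E)=4, enqueue
  process E: level=4
All levels: A:3, B:1, C:0, D:2, E:4
max level = 4

Answer: 4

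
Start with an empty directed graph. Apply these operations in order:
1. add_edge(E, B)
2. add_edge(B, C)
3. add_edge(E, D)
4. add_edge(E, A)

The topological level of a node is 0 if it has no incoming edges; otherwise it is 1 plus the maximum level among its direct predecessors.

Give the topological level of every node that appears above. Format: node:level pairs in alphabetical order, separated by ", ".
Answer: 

Answer: A:1, B:1, C:2, D:1, E:0

Derivation:
Op 1: add_edge(E, B). Edges now: 1
Op 2: add_edge(B, C). Edges now: 2
Op 3: add_edge(E, D). Edges now: 3
Op 4: add_edge(E, A). Edges now: 4
Compute levels (Kahn BFS):
  sources (in-degree 0): E
  process E: level=0
    E->A: in-degree(A)=0, level(A)=1, enqueue
    E->B: in-degree(B)=0, level(B)=1, enqueue
    E->D: in-degree(D)=0, level(D)=1, enqueue
  process A: level=1
  process B: level=1
    B->C: in-degree(C)=0, level(C)=2, enqueue
  process D: level=1
  process C: level=2
All levels: A:1, B:1, C:2, D:1, E:0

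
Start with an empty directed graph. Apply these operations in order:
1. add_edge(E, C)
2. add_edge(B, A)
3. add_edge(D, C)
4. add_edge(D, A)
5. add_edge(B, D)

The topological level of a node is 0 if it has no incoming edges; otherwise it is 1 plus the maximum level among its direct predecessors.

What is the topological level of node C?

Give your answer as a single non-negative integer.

Answer: 2

Derivation:
Op 1: add_edge(E, C). Edges now: 1
Op 2: add_edge(B, A). Edges now: 2
Op 3: add_edge(D, C). Edges now: 3
Op 4: add_edge(D, A). Edges now: 4
Op 5: add_edge(B, D). Edges now: 5
Compute levels (Kahn BFS):
  sources (in-degree 0): B, E
  process B: level=0
    B->A: in-degree(A)=1, level(A)>=1
    B->D: in-degree(D)=0, level(D)=1, enqueue
  process E: level=0
    E->C: in-degree(C)=1, level(C)>=1
  process D: level=1
    D->A: in-degree(A)=0, level(A)=2, enqueue
    D->C: in-degree(C)=0, level(C)=2, enqueue
  process A: level=2
  process C: level=2
All levels: A:2, B:0, C:2, D:1, E:0
level(C) = 2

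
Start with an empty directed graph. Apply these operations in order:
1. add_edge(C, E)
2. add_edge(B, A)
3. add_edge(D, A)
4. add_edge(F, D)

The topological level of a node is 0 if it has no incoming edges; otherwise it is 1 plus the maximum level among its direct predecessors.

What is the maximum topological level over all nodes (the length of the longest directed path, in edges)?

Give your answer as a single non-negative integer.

Answer: 2

Derivation:
Op 1: add_edge(C, E). Edges now: 1
Op 2: add_edge(B, A). Edges now: 2
Op 3: add_edge(D, A). Edges now: 3
Op 4: add_edge(F, D). Edges now: 4
Compute levels (Kahn BFS):
  sources (in-degree 0): B, C, F
  process B: level=0
    B->A: in-degree(A)=1, level(A)>=1
  process C: level=0
    C->E: in-degree(E)=0, level(E)=1, enqueue
  process F: level=0
    F->D: in-degree(D)=0, level(D)=1, enqueue
  process E: level=1
  process D: level=1
    D->A: in-degree(A)=0, level(A)=2, enqueue
  process A: level=2
All levels: A:2, B:0, C:0, D:1, E:1, F:0
max level = 2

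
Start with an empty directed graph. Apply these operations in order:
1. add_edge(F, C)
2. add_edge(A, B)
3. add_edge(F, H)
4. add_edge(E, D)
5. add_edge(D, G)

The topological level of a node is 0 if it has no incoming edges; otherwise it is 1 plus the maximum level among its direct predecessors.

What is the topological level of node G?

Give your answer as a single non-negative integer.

Answer: 2

Derivation:
Op 1: add_edge(F, C). Edges now: 1
Op 2: add_edge(A, B). Edges now: 2
Op 3: add_edge(F, H). Edges now: 3
Op 4: add_edge(E, D). Edges now: 4
Op 5: add_edge(D, G). Edges now: 5
Compute levels (Kahn BFS):
  sources (in-degree 0): A, E, F
  process A: level=0
    A->B: in-degree(B)=0, level(B)=1, enqueue
  process E: level=0
    E->D: in-degree(D)=0, level(D)=1, enqueue
  process F: level=0
    F->C: in-degree(C)=0, level(C)=1, enqueue
    F->H: in-degree(H)=0, level(H)=1, enqueue
  process B: level=1
  process D: level=1
    D->G: in-degree(G)=0, level(G)=2, enqueue
  process C: level=1
  process H: level=1
  process G: level=2
All levels: A:0, B:1, C:1, D:1, E:0, F:0, G:2, H:1
level(G) = 2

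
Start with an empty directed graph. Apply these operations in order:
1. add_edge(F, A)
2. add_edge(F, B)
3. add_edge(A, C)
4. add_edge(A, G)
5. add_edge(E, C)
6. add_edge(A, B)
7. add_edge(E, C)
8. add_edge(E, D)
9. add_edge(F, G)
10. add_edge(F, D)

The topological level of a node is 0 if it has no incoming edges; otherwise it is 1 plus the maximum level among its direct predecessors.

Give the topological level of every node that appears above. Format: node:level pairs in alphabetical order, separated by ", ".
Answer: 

Op 1: add_edge(F, A). Edges now: 1
Op 2: add_edge(F, B). Edges now: 2
Op 3: add_edge(A, C). Edges now: 3
Op 4: add_edge(A, G). Edges now: 4
Op 5: add_edge(E, C). Edges now: 5
Op 6: add_edge(A, B). Edges now: 6
Op 7: add_edge(E, C) (duplicate, no change). Edges now: 6
Op 8: add_edge(E, D). Edges now: 7
Op 9: add_edge(F, G). Edges now: 8
Op 10: add_edge(F, D). Edges now: 9
Compute levels (Kahn BFS):
  sources (in-degree 0): E, F
  process E: level=0
    E->C: in-degree(C)=1, level(C)>=1
    E->D: in-degree(D)=1, level(D)>=1
  process F: level=0
    F->A: in-degree(A)=0, level(A)=1, enqueue
    F->B: in-degree(B)=1, level(B)>=1
    F->D: in-degree(D)=0, level(D)=1, enqueue
    F->G: in-degree(G)=1, level(G)>=1
  process A: level=1
    A->B: in-degree(B)=0, level(B)=2, enqueue
    A->C: in-degree(C)=0, level(C)=2, enqueue
    A->G: in-degree(G)=0, level(G)=2, enqueue
  process D: level=1
  process B: level=2
  process C: level=2
  process G: level=2
All levels: A:1, B:2, C:2, D:1, E:0, F:0, G:2

Answer: A:1, B:2, C:2, D:1, E:0, F:0, G:2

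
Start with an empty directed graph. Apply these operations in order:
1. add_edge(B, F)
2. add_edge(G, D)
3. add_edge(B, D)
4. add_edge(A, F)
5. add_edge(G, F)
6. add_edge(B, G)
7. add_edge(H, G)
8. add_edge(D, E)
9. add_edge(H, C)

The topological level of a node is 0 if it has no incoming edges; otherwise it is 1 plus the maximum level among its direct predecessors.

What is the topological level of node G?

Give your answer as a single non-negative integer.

Op 1: add_edge(B, F). Edges now: 1
Op 2: add_edge(G, D). Edges now: 2
Op 3: add_edge(B, D). Edges now: 3
Op 4: add_edge(A, F). Edges now: 4
Op 5: add_edge(G, F). Edges now: 5
Op 6: add_edge(B, G). Edges now: 6
Op 7: add_edge(H, G). Edges now: 7
Op 8: add_edge(D, E). Edges now: 8
Op 9: add_edge(H, C). Edges now: 9
Compute levels (Kahn BFS):
  sources (in-degree 0): A, B, H
  process A: level=0
    A->F: in-degree(F)=2, level(F)>=1
  process B: level=0
    B->D: in-degree(D)=1, level(D)>=1
    B->F: in-degree(F)=1, level(F)>=1
    B->G: in-degree(G)=1, level(G)>=1
  process H: level=0
    H->C: in-degree(C)=0, level(C)=1, enqueue
    H->G: in-degree(G)=0, level(G)=1, enqueue
  process C: level=1
  process G: level=1
    G->D: in-degree(D)=0, level(D)=2, enqueue
    G->F: in-degree(F)=0, level(F)=2, enqueue
  process D: level=2
    D->E: in-degree(E)=0, level(E)=3, enqueue
  process F: level=2
  process E: level=3
All levels: A:0, B:0, C:1, D:2, E:3, F:2, G:1, H:0
level(G) = 1

Answer: 1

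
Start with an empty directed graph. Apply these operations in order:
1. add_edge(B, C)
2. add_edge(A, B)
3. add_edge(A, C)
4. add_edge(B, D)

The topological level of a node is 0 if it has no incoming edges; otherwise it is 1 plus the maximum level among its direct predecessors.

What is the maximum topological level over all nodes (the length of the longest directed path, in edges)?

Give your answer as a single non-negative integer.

Answer: 2

Derivation:
Op 1: add_edge(B, C). Edges now: 1
Op 2: add_edge(A, B). Edges now: 2
Op 3: add_edge(A, C). Edges now: 3
Op 4: add_edge(B, D). Edges now: 4
Compute levels (Kahn BFS):
  sources (in-degree 0): A
  process A: level=0
    A->B: in-degree(B)=0, level(B)=1, enqueue
    A->C: in-degree(C)=1, level(C)>=1
  process B: level=1
    B->C: in-degree(C)=0, level(C)=2, enqueue
    B->D: in-degree(D)=0, level(D)=2, enqueue
  process C: level=2
  process D: level=2
All levels: A:0, B:1, C:2, D:2
max level = 2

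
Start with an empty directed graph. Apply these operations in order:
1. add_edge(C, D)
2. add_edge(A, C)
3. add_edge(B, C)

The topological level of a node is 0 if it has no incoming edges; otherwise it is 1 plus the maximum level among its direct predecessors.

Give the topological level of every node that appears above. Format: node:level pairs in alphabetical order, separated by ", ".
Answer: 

Answer: A:0, B:0, C:1, D:2

Derivation:
Op 1: add_edge(C, D). Edges now: 1
Op 2: add_edge(A, C). Edges now: 2
Op 3: add_edge(B, C). Edges now: 3
Compute levels (Kahn BFS):
  sources (in-degree 0): A, B
  process A: level=0
    A->C: in-degree(C)=1, level(C)>=1
  process B: level=0
    B->C: in-degree(C)=0, level(C)=1, enqueue
  process C: level=1
    C->D: in-degree(D)=0, level(D)=2, enqueue
  process D: level=2
All levels: A:0, B:0, C:1, D:2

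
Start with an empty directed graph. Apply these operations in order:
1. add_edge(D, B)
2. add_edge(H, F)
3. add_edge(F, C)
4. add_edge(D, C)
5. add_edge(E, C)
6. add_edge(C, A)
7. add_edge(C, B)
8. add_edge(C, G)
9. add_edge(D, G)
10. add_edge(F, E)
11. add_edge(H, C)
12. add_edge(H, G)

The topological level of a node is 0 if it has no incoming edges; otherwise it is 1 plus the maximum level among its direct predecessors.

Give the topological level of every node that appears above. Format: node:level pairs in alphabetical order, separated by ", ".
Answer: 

Answer: A:4, B:4, C:3, D:0, E:2, F:1, G:4, H:0

Derivation:
Op 1: add_edge(D, B). Edges now: 1
Op 2: add_edge(H, F). Edges now: 2
Op 3: add_edge(F, C). Edges now: 3
Op 4: add_edge(D, C). Edges now: 4
Op 5: add_edge(E, C). Edges now: 5
Op 6: add_edge(C, A). Edges now: 6
Op 7: add_edge(C, B). Edges now: 7
Op 8: add_edge(C, G). Edges now: 8
Op 9: add_edge(D, G). Edges now: 9
Op 10: add_edge(F, E). Edges now: 10
Op 11: add_edge(H, C). Edges now: 11
Op 12: add_edge(H, G). Edges now: 12
Compute levels (Kahn BFS):
  sources (in-degree 0): D, H
  process D: level=0
    D->B: in-degree(B)=1, level(B)>=1
    D->C: in-degree(C)=3, level(C)>=1
    D->G: in-degree(G)=2, level(G)>=1
  process H: level=0
    H->C: in-degree(C)=2, level(C)>=1
    H->F: in-degree(F)=0, level(F)=1, enqueue
    H->G: in-degree(G)=1, level(G)>=1
  process F: level=1
    F->C: in-degree(C)=1, level(C)>=2
    F->E: in-degree(E)=0, level(E)=2, enqueue
  process E: level=2
    E->C: in-degree(C)=0, level(C)=3, enqueue
  process C: level=3
    C->A: in-degree(A)=0, level(A)=4, enqueue
    C->B: in-degree(B)=0, level(B)=4, enqueue
    C->G: in-degree(G)=0, level(G)=4, enqueue
  process A: level=4
  process B: level=4
  process G: level=4
All levels: A:4, B:4, C:3, D:0, E:2, F:1, G:4, H:0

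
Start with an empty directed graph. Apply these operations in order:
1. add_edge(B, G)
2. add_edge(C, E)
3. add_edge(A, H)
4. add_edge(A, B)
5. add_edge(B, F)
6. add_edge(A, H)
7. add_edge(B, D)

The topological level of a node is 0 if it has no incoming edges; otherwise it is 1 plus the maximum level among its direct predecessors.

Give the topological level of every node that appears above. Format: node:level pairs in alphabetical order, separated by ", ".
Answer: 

Answer: A:0, B:1, C:0, D:2, E:1, F:2, G:2, H:1

Derivation:
Op 1: add_edge(B, G). Edges now: 1
Op 2: add_edge(C, E). Edges now: 2
Op 3: add_edge(A, H). Edges now: 3
Op 4: add_edge(A, B). Edges now: 4
Op 5: add_edge(B, F). Edges now: 5
Op 6: add_edge(A, H) (duplicate, no change). Edges now: 5
Op 7: add_edge(B, D). Edges now: 6
Compute levels (Kahn BFS):
  sources (in-degree 0): A, C
  process A: level=0
    A->B: in-degree(B)=0, level(B)=1, enqueue
    A->H: in-degree(H)=0, level(H)=1, enqueue
  process C: level=0
    C->E: in-degree(E)=0, level(E)=1, enqueue
  process B: level=1
    B->D: in-degree(D)=0, level(D)=2, enqueue
    B->F: in-degree(F)=0, level(F)=2, enqueue
    B->G: in-degree(G)=0, level(G)=2, enqueue
  process H: level=1
  process E: level=1
  process D: level=2
  process F: level=2
  process G: level=2
All levels: A:0, B:1, C:0, D:2, E:1, F:2, G:2, H:1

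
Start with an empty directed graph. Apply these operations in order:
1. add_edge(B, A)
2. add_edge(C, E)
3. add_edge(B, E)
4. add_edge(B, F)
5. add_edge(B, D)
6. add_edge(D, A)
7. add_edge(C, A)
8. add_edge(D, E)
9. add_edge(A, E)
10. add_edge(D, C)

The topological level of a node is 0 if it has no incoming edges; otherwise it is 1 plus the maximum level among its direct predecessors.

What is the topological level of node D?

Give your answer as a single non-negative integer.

Op 1: add_edge(B, A). Edges now: 1
Op 2: add_edge(C, E). Edges now: 2
Op 3: add_edge(B, E). Edges now: 3
Op 4: add_edge(B, F). Edges now: 4
Op 5: add_edge(B, D). Edges now: 5
Op 6: add_edge(D, A). Edges now: 6
Op 7: add_edge(C, A). Edges now: 7
Op 8: add_edge(D, E). Edges now: 8
Op 9: add_edge(A, E). Edges now: 9
Op 10: add_edge(D, C). Edges now: 10
Compute levels (Kahn BFS):
  sources (in-degree 0): B
  process B: level=0
    B->A: in-degree(A)=2, level(A)>=1
    B->D: in-degree(D)=0, level(D)=1, enqueue
    B->E: in-degree(E)=3, level(E)>=1
    B->F: in-degree(F)=0, level(F)=1, enqueue
  process D: level=1
    D->A: in-degree(A)=1, level(A)>=2
    D->C: in-degree(C)=0, level(C)=2, enqueue
    D->E: in-degree(E)=2, level(E)>=2
  process F: level=1
  process C: level=2
    C->A: in-degree(A)=0, level(A)=3, enqueue
    C->E: in-degree(E)=1, level(E)>=3
  process A: level=3
    A->E: in-degree(E)=0, level(E)=4, enqueue
  process E: level=4
All levels: A:3, B:0, C:2, D:1, E:4, F:1
level(D) = 1

Answer: 1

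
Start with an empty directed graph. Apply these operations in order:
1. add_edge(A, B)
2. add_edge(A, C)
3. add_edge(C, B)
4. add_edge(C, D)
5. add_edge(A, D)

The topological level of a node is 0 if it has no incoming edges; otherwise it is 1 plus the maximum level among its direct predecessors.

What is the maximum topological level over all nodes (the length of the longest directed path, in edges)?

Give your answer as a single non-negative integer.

Op 1: add_edge(A, B). Edges now: 1
Op 2: add_edge(A, C). Edges now: 2
Op 3: add_edge(C, B). Edges now: 3
Op 4: add_edge(C, D). Edges now: 4
Op 5: add_edge(A, D). Edges now: 5
Compute levels (Kahn BFS):
  sources (in-degree 0): A
  process A: level=0
    A->B: in-degree(B)=1, level(B)>=1
    A->C: in-degree(C)=0, level(C)=1, enqueue
    A->D: in-degree(D)=1, level(D)>=1
  process C: level=1
    C->B: in-degree(B)=0, level(B)=2, enqueue
    C->D: in-degree(D)=0, level(D)=2, enqueue
  process B: level=2
  process D: level=2
All levels: A:0, B:2, C:1, D:2
max level = 2

Answer: 2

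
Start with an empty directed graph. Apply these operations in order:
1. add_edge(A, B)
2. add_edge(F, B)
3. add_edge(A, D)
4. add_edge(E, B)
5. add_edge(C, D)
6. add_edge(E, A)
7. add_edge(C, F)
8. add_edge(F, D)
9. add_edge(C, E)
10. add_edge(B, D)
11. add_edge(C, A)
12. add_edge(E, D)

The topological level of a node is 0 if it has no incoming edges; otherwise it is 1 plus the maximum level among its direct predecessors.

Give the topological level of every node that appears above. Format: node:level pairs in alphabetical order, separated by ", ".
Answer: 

Op 1: add_edge(A, B). Edges now: 1
Op 2: add_edge(F, B). Edges now: 2
Op 3: add_edge(A, D). Edges now: 3
Op 4: add_edge(E, B). Edges now: 4
Op 5: add_edge(C, D). Edges now: 5
Op 6: add_edge(E, A). Edges now: 6
Op 7: add_edge(C, F). Edges now: 7
Op 8: add_edge(F, D). Edges now: 8
Op 9: add_edge(C, E). Edges now: 9
Op 10: add_edge(B, D). Edges now: 10
Op 11: add_edge(C, A). Edges now: 11
Op 12: add_edge(E, D). Edges now: 12
Compute levels (Kahn BFS):
  sources (in-degree 0): C
  process C: level=0
    C->A: in-degree(A)=1, level(A)>=1
    C->D: in-degree(D)=4, level(D)>=1
    C->E: in-degree(E)=0, level(E)=1, enqueue
    C->F: in-degree(F)=0, level(F)=1, enqueue
  process E: level=1
    E->A: in-degree(A)=0, level(A)=2, enqueue
    E->B: in-degree(B)=2, level(B)>=2
    E->D: in-degree(D)=3, level(D)>=2
  process F: level=1
    F->B: in-degree(B)=1, level(B)>=2
    F->D: in-degree(D)=2, level(D)>=2
  process A: level=2
    A->B: in-degree(B)=0, level(B)=3, enqueue
    A->D: in-degree(D)=1, level(D)>=3
  process B: level=3
    B->D: in-degree(D)=0, level(D)=4, enqueue
  process D: level=4
All levels: A:2, B:3, C:0, D:4, E:1, F:1

Answer: A:2, B:3, C:0, D:4, E:1, F:1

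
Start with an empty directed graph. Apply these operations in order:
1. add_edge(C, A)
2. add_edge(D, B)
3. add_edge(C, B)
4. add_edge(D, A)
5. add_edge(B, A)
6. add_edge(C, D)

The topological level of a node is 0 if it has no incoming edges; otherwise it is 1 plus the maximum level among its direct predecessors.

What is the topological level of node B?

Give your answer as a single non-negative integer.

Answer: 2

Derivation:
Op 1: add_edge(C, A). Edges now: 1
Op 2: add_edge(D, B). Edges now: 2
Op 3: add_edge(C, B). Edges now: 3
Op 4: add_edge(D, A). Edges now: 4
Op 5: add_edge(B, A). Edges now: 5
Op 6: add_edge(C, D). Edges now: 6
Compute levels (Kahn BFS):
  sources (in-degree 0): C
  process C: level=0
    C->A: in-degree(A)=2, level(A)>=1
    C->B: in-degree(B)=1, level(B)>=1
    C->D: in-degree(D)=0, level(D)=1, enqueue
  process D: level=1
    D->A: in-degree(A)=1, level(A)>=2
    D->B: in-degree(B)=0, level(B)=2, enqueue
  process B: level=2
    B->A: in-degree(A)=0, level(A)=3, enqueue
  process A: level=3
All levels: A:3, B:2, C:0, D:1
level(B) = 2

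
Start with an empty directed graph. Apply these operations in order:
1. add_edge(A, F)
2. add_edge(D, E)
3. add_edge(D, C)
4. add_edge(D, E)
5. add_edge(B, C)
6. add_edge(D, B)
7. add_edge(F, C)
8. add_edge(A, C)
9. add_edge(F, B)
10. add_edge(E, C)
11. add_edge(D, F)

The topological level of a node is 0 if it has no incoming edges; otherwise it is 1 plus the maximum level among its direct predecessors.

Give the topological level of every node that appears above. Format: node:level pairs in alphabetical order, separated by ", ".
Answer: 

Answer: A:0, B:2, C:3, D:0, E:1, F:1

Derivation:
Op 1: add_edge(A, F). Edges now: 1
Op 2: add_edge(D, E). Edges now: 2
Op 3: add_edge(D, C). Edges now: 3
Op 4: add_edge(D, E) (duplicate, no change). Edges now: 3
Op 5: add_edge(B, C). Edges now: 4
Op 6: add_edge(D, B). Edges now: 5
Op 7: add_edge(F, C). Edges now: 6
Op 8: add_edge(A, C). Edges now: 7
Op 9: add_edge(F, B). Edges now: 8
Op 10: add_edge(E, C). Edges now: 9
Op 11: add_edge(D, F). Edges now: 10
Compute levels (Kahn BFS):
  sources (in-degree 0): A, D
  process A: level=0
    A->C: in-degree(C)=4, level(C)>=1
    A->F: in-degree(F)=1, level(F)>=1
  process D: level=0
    D->B: in-degree(B)=1, level(B)>=1
    D->C: in-degree(C)=3, level(C)>=1
    D->E: in-degree(E)=0, level(E)=1, enqueue
    D->F: in-degree(F)=0, level(F)=1, enqueue
  process E: level=1
    E->C: in-degree(C)=2, level(C)>=2
  process F: level=1
    F->B: in-degree(B)=0, level(B)=2, enqueue
    F->C: in-degree(C)=1, level(C)>=2
  process B: level=2
    B->C: in-degree(C)=0, level(C)=3, enqueue
  process C: level=3
All levels: A:0, B:2, C:3, D:0, E:1, F:1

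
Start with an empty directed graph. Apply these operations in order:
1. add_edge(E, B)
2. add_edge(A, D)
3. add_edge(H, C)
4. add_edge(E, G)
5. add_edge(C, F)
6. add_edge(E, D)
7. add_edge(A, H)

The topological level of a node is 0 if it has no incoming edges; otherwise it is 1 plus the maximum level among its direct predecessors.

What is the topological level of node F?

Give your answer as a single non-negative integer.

Op 1: add_edge(E, B). Edges now: 1
Op 2: add_edge(A, D). Edges now: 2
Op 3: add_edge(H, C). Edges now: 3
Op 4: add_edge(E, G). Edges now: 4
Op 5: add_edge(C, F). Edges now: 5
Op 6: add_edge(E, D). Edges now: 6
Op 7: add_edge(A, H). Edges now: 7
Compute levels (Kahn BFS):
  sources (in-degree 0): A, E
  process A: level=0
    A->D: in-degree(D)=1, level(D)>=1
    A->H: in-degree(H)=0, level(H)=1, enqueue
  process E: level=0
    E->B: in-degree(B)=0, level(B)=1, enqueue
    E->D: in-degree(D)=0, level(D)=1, enqueue
    E->G: in-degree(G)=0, level(G)=1, enqueue
  process H: level=1
    H->C: in-degree(C)=0, level(C)=2, enqueue
  process B: level=1
  process D: level=1
  process G: level=1
  process C: level=2
    C->F: in-degree(F)=0, level(F)=3, enqueue
  process F: level=3
All levels: A:0, B:1, C:2, D:1, E:0, F:3, G:1, H:1
level(F) = 3

Answer: 3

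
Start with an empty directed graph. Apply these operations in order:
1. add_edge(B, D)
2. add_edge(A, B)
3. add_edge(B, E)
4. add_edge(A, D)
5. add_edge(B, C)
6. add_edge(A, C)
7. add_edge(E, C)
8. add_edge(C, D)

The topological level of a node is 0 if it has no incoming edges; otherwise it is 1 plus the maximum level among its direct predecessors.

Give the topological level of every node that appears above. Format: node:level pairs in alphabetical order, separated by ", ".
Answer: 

Op 1: add_edge(B, D). Edges now: 1
Op 2: add_edge(A, B). Edges now: 2
Op 3: add_edge(B, E). Edges now: 3
Op 4: add_edge(A, D). Edges now: 4
Op 5: add_edge(B, C). Edges now: 5
Op 6: add_edge(A, C). Edges now: 6
Op 7: add_edge(E, C). Edges now: 7
Op 8: add_edge(C, D). Edges now: 8
Compute levels (Kahn BFS):
  sources (in-degree 0): A
  process A: level=0
    A->B: in-degree(B)=0, level(B)=1, enqueue
    A->C: in-degree(C)=2, level(C)>=1
    A->D: in-degree(D)=2, level(D)>=1
  process B: level=1
    B->C: in-degree(C)=1, level(C)>=2
    B->D: in-degree(D)=1, level(D)>=2
    B->E: in-degree(E)=0, level(E)=2, enqueue
  process E: level=2
    E->C: in-degree(C)=0, level(C)=3, enqueue
  process C: level=3
    C->D: in-degree(D)=0, level(D)=4, enqueue
  process D: level=4
All levels: A:0, B:1, C:3, D:4, E:2

Answer: A:0, B:1, C:3, D:4, E:2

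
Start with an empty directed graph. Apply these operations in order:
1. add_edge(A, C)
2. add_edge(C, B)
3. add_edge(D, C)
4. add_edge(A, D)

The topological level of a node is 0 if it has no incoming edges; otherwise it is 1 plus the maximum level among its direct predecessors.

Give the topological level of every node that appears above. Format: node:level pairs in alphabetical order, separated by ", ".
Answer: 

Op 1: add_edge(A, C). Edges now: 1
Op 2: add_edge(C, B). Edges now: 2
Op 3: add_edge(D, C). Edges now: 3
Op 4: add_edge(A, D). Edges now: 4
Compute levels (Kahn BFS):
  sources (in-degree 0): A
  process A: level=0
    A->C: in-degree(C)=1, level(C)>=1
    A->D: in-degree(D)=0, level(D)=1, enqueue
  process D: level=1
    D->C: in-degree(C)=0, level(C)=2, enqueue
  process C: level=2
    C->B: in-degree(B)=0, level(B)=3, enqueue
  process B: level=3
All levels: A:0, B:3, C:2, D:1

Answer: A:0, B:3, C:2, D:1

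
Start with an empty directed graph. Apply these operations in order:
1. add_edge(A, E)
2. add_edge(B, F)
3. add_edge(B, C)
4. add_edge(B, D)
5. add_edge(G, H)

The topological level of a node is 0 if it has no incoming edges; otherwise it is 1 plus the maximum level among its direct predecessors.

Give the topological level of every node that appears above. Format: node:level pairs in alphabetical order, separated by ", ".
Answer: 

Op 1: add_edge(A, E). Edges now: 1
Op 2: add_edge(B, F). Edges now: 2
Op 3: add_edge(B, C). Edges now: 3
Op 4: add_edge(B, D). Edges now: 4
Op 5: add_edge(G, H). Edges now: 5
Compute levels (Kahn BFS):
  sources (in-degree 0): A, B, G
  process A: level=0
    A->E: in-degree(E)=0, level(E)=1, enqueue
  process B: level=0
    B->C: in-degree(C)=0, level(C)=1, enqueue
    B->D: in-degree(D)=0, level(D)=1, enqueue
    B->F: in-degree(F)=0, level(F)=1, enqueue
  process G: level=0
    G->H: in-degree(H)=0, level(H)=1, enqueue
  process E: level=1
  process C: level=1
  process D: level=1
  process F: level=1
  process H: level=1
All levels: A:0, B:0, C:1, D:1, E:1, F:1, G:0, H:1

Answer: A:0, B:0, C:1, D:1, E:1, F:1, G:0, H:1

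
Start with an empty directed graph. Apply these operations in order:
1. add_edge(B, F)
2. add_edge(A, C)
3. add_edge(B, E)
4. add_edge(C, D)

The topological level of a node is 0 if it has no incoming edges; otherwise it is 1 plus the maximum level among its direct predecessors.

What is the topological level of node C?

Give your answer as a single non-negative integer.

Op 1: add_edge(B, F). Edges now: 1
Op 2: add_edge(A, C). Edges now: 2
Op 3: add_edge(B, E). Edges now: 3
Op 4: add_edge(C, D). Edges now: 4
Compute levels (Kahn BFS):
  sources (in-degree 0): A, B
  process A: level=0
    A->C: in-degree(C)=0, level(C)=1, enqueue
  process B: level=0
    B->E: in-degree(E)=0, level(E)=1, enqueue
    B->F: in-degree(F)=0, level(F)=1, enqueue
  process C: level=1
    C->D: in-degree(D)=0, level(D)=2, enqueue
  process E: level=1
  process F: level=1
  process D: level=2
All levels: A:0, B:0, C:1, D:2, E:1, F:1
level(C) = 1

Answer: 1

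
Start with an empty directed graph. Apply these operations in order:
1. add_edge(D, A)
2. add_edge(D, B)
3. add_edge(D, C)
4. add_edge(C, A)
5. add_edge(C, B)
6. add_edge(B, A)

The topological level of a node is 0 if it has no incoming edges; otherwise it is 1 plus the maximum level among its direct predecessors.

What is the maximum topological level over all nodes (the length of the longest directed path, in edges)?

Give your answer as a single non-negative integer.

Op 1: add_edge(D, A). Edges now: 1
Op 2: add_edge(D, B). Edges now: 2
Op 3: add_edge(D, C). Edges now: 3
Op 4: add_edge(C, A). Edges now: 4
Op 5: add_edge(C, B). Edges now: 5
Op 6: add_edge(B, A). Edges now: 6
Compute levels (Kahn BFS):
  sources (in-degree 0): D
  process D: level=0
    D->A: in-degree(A)=2, level(A)>=1
    D->B: in-degree(B)=1, level(B)>=1
    D->C: in-degree(C)=0, level(C)=1, enqueue
  process C: level=1
    C->A: in-degree(A)=1, level(A)>=2
    C->B: in-degree(B)=0, level(B)=2, enqueue
  process B: level=2
    B->A: in-degree(A)=0, level(A)=3, enqueue
  process A: level=3
All levels: A:3, B:2, C:1, D:0
max level = 3

Answer: 3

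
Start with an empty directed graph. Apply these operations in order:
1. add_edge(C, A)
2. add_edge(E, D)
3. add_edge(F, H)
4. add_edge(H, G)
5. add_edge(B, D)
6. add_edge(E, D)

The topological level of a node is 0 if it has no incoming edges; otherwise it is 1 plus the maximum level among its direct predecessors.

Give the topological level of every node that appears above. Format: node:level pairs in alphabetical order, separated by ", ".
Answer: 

Answer: A:1, B:0, C:0, D:1, E:0, F:0, G:2, H:1

Derivation:
Op 1: add_edge(C, A). Edges now: 1
Op 2: add_edge(E, D). Edges now: 2
Op 3: add_edge(F, H). Edges now: 3
Op 4: add_edge(H, G). Edges now: 4
Op 5: add_edge(B, D). Edges now: 5
Op 6: add_edge(E, D) (duplicate, no change). Edges now: 5
Compute levels (Kahn BFS):
  sources (in-degree 0): B, C, E, F
  process B: level=0
    B->D: in-degree(D)=1, level(D)>=1
  process C: level=0
    C->A: in-degree(A)=0, level(A)=1, enqueue
  process E: level=0
    E->D: in-degree(D)=0, level(D)=1, enqueue
  process F: level=0
    F->H: in-degree(H)=0, level(H)=1, enqueue
  process A: level=1
  process D: level=1
  process H: level=1
    H->G: in-degree(G)=0, level(G)=2, enqueue
  process G: level=2
All levels: A:1, B:0, C:0, D:1, E:0, F:0, G:2, H:1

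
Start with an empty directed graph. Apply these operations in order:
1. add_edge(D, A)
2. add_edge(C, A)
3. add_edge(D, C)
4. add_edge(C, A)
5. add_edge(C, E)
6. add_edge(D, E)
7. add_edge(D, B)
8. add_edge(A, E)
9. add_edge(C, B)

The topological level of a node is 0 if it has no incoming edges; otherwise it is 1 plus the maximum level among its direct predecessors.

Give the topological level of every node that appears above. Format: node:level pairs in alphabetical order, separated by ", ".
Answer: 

Answer: A:2, B:2, C:1, D:0, E:3

Derivation:
Op 1: add_edge(D, A). Edges now: 1
Op 2: add_edge(C, A). Edges now: 2
Op 3: add_edge(D, C). Edges now: 3
Op 4: add_edge(C, A) (duplicate, no change). Edges now: 3
Op 5: add_edge(C, E). Edges now: 4
Op 6: add_edge(D, E). Edges now: 5
Op 7: add_edge(D, B). Edges now: 6
Op 8: add_edge(A, E). Edges now: 7
Op 9: add_edge(C, B). Edges now: 8
Compute levels (Kahn BFS):
  sources (in-degree 0): D
  process D: level=0
    D->A: in-degree(A)=1, level(A)>=1
    D->B: in-degree(B)=1, level(B)>=1
    D->C: in-degree(C)=0, level(C)=1, enqueue
    D->E: in-degree(E)=2, level(E)>=1
  process C: level=1
    C->A: in-degree(A)=0, level(A)=2, enqueue
    C->B: in-degree(B)=0, level(B)=2, enqueue
    C->E: in-degree(E)=1, level(E)>=2
  process A: level=2
    A->E: in-degree(E)=0, level(E)=3, enqueue
  process B: level=2
  process E: level=3
All levels: A:2, B:2, C:1, D:0, E:3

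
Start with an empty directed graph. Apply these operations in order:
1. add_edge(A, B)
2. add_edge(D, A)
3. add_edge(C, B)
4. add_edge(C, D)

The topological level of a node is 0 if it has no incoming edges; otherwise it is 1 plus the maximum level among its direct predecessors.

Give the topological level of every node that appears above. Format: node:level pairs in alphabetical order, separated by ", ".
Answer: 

Answer: A:2, B:3, C:0, D:1

Derivation:
Op 1: add_edge(A, B). Edges now: 1
Op 2: add_edge(D, A). Edges now: 2
Op 3: add_edge(C, B). Edges now: 3
Op 4: add_edge(C, D). Edges now: 4
Compute levels (Kahn BFS):
  sources (in-degree 0): C
  process C: level=0
    C->B: in-degree(B)=1, level(B)>=1
    C->D: in-degree(D)=0, level(D)=1, enqueue
  process D: level=1
    D->A: in-degree(A)=0, level(A)=2, enqueue
  process A: level=2
    A->B: in-degree(B)=0, level(B)=3, enqueue
  process B: level=3
All levels: A:2, B:3, C:0, D:1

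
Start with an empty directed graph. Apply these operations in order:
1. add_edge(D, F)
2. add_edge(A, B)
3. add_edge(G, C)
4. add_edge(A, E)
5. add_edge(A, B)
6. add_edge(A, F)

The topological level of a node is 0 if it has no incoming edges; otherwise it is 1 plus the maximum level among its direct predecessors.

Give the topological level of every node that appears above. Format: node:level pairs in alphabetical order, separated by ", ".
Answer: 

Answer: A:0, B:1, C:1, D:0, E:1, F:1, G:0

Derivation:
Op 1: add_edge(D, F). Edges now: 1
Op 2: add_edge(A, B). Edges now: 2
Op 3: add_edge(G, C). Edges now: 3
Op 4: add_edge(A, E). Edges now: 4
Op 5: add_edge(A, B) (duplicate, no change). Edges now: 4
Op 6: add_edge(A, F). Edges now: 5
Compute levels (Kahn BFS):
  sources (in-degree 0): A, D, G
  process A: level=0
    A->B: in-degree(B)=0, level(B)=1, enqueue
    A->E: in-degree(E)=0, level(E)=1, enqueue
    A->F: in-degree(F)=1, level(F)>=1
  process D: level=0
    D->F: in-degree(F)=0, level(F)=1, enqueue
  process G: level=0
    G->C: in-degree(C)=0, level(C)=1, enqueue
  process B: level=1
  process E: level=1
  process F: level=1
  process C: level=1
All levels: A:0, B:1, C:1, D:0, E:1, F:1, G:0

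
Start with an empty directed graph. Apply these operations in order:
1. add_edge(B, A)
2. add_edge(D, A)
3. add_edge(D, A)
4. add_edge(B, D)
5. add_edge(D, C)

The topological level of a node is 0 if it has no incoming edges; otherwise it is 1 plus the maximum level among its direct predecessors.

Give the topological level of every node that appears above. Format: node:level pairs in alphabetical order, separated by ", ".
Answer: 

Answer: A:2, B:0, C:2, D:1

Derivation:
Op 1: add_edge(B, A). Edges now: 1
Op 2: add_edge(D, A). Edges now: 2
Op 3: add_edge(D, A) (duplicate, no change). Edges now: 2
Op 4: add_edge(B, D). Edges now: 3
Op 5: add_edge(D, C). Edges now: 4
Compute levels (Kahn BFS):
  sources (in-degree 0): B
  process B: level=0
    B->A: in-degree(A)=1, level(A)>=1
    B->D: in-degree(D)=0, level(D)=1, enqueue
  process D: level=1
    D->A: in-degree(A)=0, level(A)=2, enqueue
    D->C: in-degree(C)=0, level(C)=2, enqueue
  process A: level=2
  process C: level=2
All levels: A:2, B:0, C:2, D:1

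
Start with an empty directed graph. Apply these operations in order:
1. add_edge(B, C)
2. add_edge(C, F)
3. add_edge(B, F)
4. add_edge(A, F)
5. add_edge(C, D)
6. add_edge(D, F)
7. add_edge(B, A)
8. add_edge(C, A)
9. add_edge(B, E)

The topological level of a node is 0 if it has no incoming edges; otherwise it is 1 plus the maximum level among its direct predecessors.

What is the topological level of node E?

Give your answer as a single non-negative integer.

Answer: 1

Derivation:
Op 1: add_edge(B, C). Edges now: 1
Op 2: add_edge(C, F). Edges now: 2
Op 3: add_edge(B, F). Edges now: 3
Op 4: add_edge(A, F). Edges now: 4
Op 5: add_edge(C, D). Edges now: 5
Op 6: add_edge(D, F). Edges now: 6
Op 7: add_edge(B, A). Edges now: 7
Op 8: add_edge(C, A). Edges now: 8
Op 9: add_edge(B, E). Edges now: 9
Compute levels (Kahn BFS):
  sources (in-degree 0): B
  process B: level=0
    B->A: in-degree(A)=1, level(A)>=1
    B->C: in-degree(C)=0, level(C)=1, enqueue
    B->E: in-degree(E)=0, level(E)=1, enqueue
    B->F: in-degree(F)=3, level(F)>=1
  process C: level=1
    C->A: in-degree(A)=0, level(A)=2, enqueue
    C->D: in-degree(D)=0, level(D)=2, enqueue
    C->F: in-degree(F)=2, level(F)>=2
  process E: level=1
  process A: level=2
    A->F: in-degree(F)=1, level(F)>=3
  process D: level=2
    D->F: in-degree(F)=0, level(F)=3, enqueue
  process F: level=3
All levels: A:2, B:0, C:1, D:2, E:1, F:3
level(E) = 1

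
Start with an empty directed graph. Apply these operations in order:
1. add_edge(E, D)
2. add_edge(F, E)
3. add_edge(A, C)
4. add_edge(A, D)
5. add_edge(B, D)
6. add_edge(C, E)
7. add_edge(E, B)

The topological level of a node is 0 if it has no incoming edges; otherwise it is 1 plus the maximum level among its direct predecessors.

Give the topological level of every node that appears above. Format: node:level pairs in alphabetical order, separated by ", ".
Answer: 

Answer: A:0, B:3, C:1, D:4, E:2, F:0

Derivation:
Op 1: add_edge(E, D). Edges now: 1
Op 2: add_edge(F, E). Edges now: 2
Op 3: add_edge(A, C). Edges now: 3
Op 4: add_edge(A, D). Edges now: 4
Op 5: add_edge(B, D). Edges now: 5
Op 6: add_edge(C, E). Edges now: 6
Op 7: add_edge(E, B). Edges now: 7
Compute levels (Kahn BFS):
  sources (in-degree 0): A, F
  process A: level=0
    A->C: in-degree(C)=0, level(C)=1, enqueue
    A->D: in-degree(D)=2, level(D)>=1
  process F: level=0
    F->E: in-degree(E)=1, level(E)>=1
  process C: level=1
    C->E: in-degree(E)=0, level(E)=2, enqueue
  process E: level=2
    E->B: in-degree(B)=0, level(B)=3, enqueue
    E->D: in-degree(D)=1, level(D)>=3
  process B: level=3
    B->D: in-degree(D)=0, level(D)=4, enqueue
  process D: level=4
All levels: A:0, B:3, C:1, D:4, E:2, F:0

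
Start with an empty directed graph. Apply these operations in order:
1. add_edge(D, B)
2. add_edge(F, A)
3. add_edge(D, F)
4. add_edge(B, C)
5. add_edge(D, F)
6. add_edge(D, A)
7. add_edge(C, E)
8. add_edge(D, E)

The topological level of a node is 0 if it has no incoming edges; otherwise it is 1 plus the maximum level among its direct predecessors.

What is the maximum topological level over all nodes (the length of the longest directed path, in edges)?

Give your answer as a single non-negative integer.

Op 1: add_edge(D, B). Edges now: 1
Op 2: add_edge(F, A). Edges now: 2
Op 3: add_edge(D, F). Edges now: 3
Op 4: add_edge(B, C). Edges now: 4
Op 5: add_edge(D, F) (duplicate, no change). Edges now: 4
Op 6: add_edge(D, A). Edges now: 5
Op 7: add_edge(C, E). Edges now: 6
Op 8: add_edge(D, E). Edges now: 7
Compute levels (Kahn BFS):
  sources (in-degree 0): D
  process D: level=0
    D->A: in-degree(A)=1, level(A)>=1
    D->B: in-degree(B)=0, level(B)=1, enqueue
    D->E: in-degree(E)=1, level(E)>=1
    D->F: in-degree(F)=0, level(F)=1, enqueue
  process B: level=1
    B->C: in-degree(C)=0, level(C)=2, enqueue
  process F: level=1
    F->A: in-degree(A)=0, level(A)=2, enqueue
  process C: level=2
    C->E: in-degree(E)=0, level(E)=3, enqueue
  process A: level=2
  process E: level=3
All levels: A:2, B:1, C:2, D:0, E:3, F:1
max level = 3

Answer: 3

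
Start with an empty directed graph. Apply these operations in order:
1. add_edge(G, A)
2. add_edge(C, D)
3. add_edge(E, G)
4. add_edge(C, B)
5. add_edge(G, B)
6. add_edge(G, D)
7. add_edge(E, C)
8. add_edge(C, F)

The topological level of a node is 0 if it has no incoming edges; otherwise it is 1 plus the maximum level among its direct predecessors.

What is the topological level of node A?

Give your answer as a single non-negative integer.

Answer: 2

Derivation:
Op 1: add_edge(G, A). Edges now: 1
Op 2: add_edge(C, D). Edges now: 2
Op 3: add_edge(E, G). Edges now: 3
Op 4: add_edge(C, B). Edges now: 4
Op 5: add_edge(G, B). Edges now: 5
Op 6: add_edge(G, D). Edges now: 6
Op 7: add_edge(E, C). Edges now: 7
Op 8: add_edge(C, F). Edges now: 8
Compute levels (Kahn BFS):
  sources (in-degree 0): E
  process E: level=0
    E->C: in-degree(C)=0, level(C)=1, enqueue
    E->G: in-degree(G)=0, level(G)=1, enqueue
  process C: level=1
    C->B: in-degree(B)=1, level(B)>=2
    C->D: in-degree(D)=1, level(D)>=2
    C->F: in-degree(F)=0, level(F)=2, enqueue
  process G: level=1
    G->A: in-degree(A)=0, level(A)=2, enqueue
    G->B: in-degree(B)=0, level(B)=2, enqueue
    G->D: in-degree(D)=0, level(D)=2, enqueue
  process F: level=2
  process A: level=2
  process B: level=2
  process D: level=2
All levels: A:2, B:2, C:1, D:2, E:0, F:2, G:1
level(A) = 2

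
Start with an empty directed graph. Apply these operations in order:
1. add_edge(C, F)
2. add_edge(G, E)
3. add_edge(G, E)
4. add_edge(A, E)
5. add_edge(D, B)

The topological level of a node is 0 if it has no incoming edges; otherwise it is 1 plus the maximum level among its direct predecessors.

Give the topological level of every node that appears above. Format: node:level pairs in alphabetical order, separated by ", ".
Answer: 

Op 1: add_edge(C, F). Edges now: 1
Op 2: add_edge(G, E). Edges now: 2
Op 3: add_edge(G, E) (duplicate, no change). Edges now: 2
Op 4: add_edge(A, E). Edges now: 3
Op 5: add_edge(D, B). Edges now: 4
Compute levels (Kahn BFS):
  sources (in-degree 0): A, C, D, G
  process A: level=0
    A->E: in-degree(E)=1, level(E)>=1
  process C: level=0
    C->F: in-degree(F)=0, level(F)=1, enqueue
  process D: level=0
    D->B: in-degree(B)=0, level(B)=1, enqueue
  process G: level=0
    G->E: in-degree(E)=0, level(E)=1, enqueue
  process F: level=1
  process B: level=1
  process E: level=1
All levels: A:0, B:1, C:0, D:0, E:1, F:1, G:0

Answer: A:0, B:1, C:0, D:0, E:1, F:1, G:0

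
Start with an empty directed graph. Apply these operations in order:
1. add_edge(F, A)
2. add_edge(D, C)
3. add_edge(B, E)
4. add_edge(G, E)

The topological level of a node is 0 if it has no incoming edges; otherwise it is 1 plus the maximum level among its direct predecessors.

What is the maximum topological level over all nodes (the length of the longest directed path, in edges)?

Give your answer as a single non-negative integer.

Answer: 1

Derivation:
Op 1: add_edge(F, A). Edges now: 1
Op 2: add_edge(D, C). Edges now: 2
Op 3: add_edge(B, E). Edges now: 3
Op 4: add_edge(G, E). Edges now: 4
Compute levels (Kahn BFS):
  sources (in-degree 0): B, D, F, G
  process B: level=0
    B->E: in-degree(E)=1, level(E)>=1
  process D: level=0
    D->C: in-degree(C)=0, level(C)=1, enqueue
  process F: level=0
    F->A: in-degree(A)=0, level(A)=1, enqueue
  process G: level=0
    G->E: in-degree(E)=0, level(E)=1, enqueue
  process C: level=1
  process A: level=1
  process E: level=1
All levels: A:1, B:0, C:1, D:0, E:1, F:0, G:0
max level = 1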